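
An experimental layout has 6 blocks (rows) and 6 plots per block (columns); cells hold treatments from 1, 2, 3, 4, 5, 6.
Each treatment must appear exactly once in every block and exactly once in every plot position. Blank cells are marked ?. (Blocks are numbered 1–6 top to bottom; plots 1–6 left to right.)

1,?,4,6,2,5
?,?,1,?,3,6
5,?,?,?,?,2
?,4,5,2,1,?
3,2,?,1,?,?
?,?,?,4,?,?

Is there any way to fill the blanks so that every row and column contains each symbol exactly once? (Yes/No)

Block 1, plot 2: block 1 has {1, 2, 4, 5, 6} and plot 2 has {2, 4}, so it must be 3.
Block 2, plot 2: block 2 has {1, 3, 6} and plot 2 has {2, 3, 4}, so it must be 5.
Now block 2, plot 4: block 2 together with plot 4 already contain {1, 2, 3, 4, 5, 6} — every symbol — so nothing can go there. The grid has no valid completion.

No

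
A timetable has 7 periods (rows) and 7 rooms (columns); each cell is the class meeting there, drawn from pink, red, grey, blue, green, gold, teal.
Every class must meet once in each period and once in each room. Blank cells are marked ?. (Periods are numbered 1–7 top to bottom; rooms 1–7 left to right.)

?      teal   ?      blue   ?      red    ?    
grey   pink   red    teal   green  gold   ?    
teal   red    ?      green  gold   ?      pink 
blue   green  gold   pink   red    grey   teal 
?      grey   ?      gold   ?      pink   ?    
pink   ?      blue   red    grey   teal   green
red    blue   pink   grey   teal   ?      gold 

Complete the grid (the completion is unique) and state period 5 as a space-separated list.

Period 5, room 1: period 5 has {pink, grey, gold} and room 1 has {pink, red, grey, blue, teal}, leaving only green.
Period 5, room 3: period 5 has {pink, grey, green, gold} and room 3 has {pink, red, blue, gold}, leaving only teal.
Period 5, room 5: period 5 has {pink, grey, green, gold, teal} and room 5 has {red, grey, green, gold, teal}, leaving only blue.
Period 5, room 7: period 5 has {pink, grey, blue, green, gold, teal} and room 7 has {pink, green, gold, teal}, leaving only red.
So period 5 reads: green grey teal gold blue pink red.

green grey teal gold blue pink red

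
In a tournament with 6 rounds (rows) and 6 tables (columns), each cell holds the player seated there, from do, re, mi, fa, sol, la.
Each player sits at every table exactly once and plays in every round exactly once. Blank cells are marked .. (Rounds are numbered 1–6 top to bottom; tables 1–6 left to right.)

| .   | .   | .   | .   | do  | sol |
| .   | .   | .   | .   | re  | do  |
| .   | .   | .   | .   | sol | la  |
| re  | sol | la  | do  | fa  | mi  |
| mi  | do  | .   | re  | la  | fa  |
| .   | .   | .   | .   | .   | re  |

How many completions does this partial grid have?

14

Round 1, table 1: eliminating its round and table leaves {fa, la}.
Round 1, table 2: eliminating its round and table leaves {re, mi, fa, la}.
Round 1, table 3: eliminating its round and table leaves {re, mi, fa}.
Round 1, table 4: eliminating its round and table leaves {mi, fa, la}.
Round 2, table 1: eliminating its round and table leaves {fa, sol, la}.
Round 2, table 2: eliminating its round and table leaves {mi, fa, la}.
Round 2, table 3: eliminating its round and table leaves {mi, fa, sol}.
Round 2, table 4: eliminating its round and table leaves {mi, fa, sol, la}.
Round 3, table 1: eliminating its round and table leaves {do, fa}.
Round 3, table 2: eliminating its round and table leaves {re, mi, fa}.
Round 3, table 3: eliminating its round and table leaves {do, re, mi, fa}.
Round 3, table 4: eliminating its round and table leaves {mi, fa}.
Round 5, table 3: eliminating its round and table leaves {sol}.
Round 6, table 1: eliminating its round and table leaves {do, fa, sol, la}.
Round 6, table 2: eliminating its round and table leaves {mi, fa, la}.
Round 6, table 3: eliminating its round and table leaves {do, mi, fa, sol}.
Round 6, table 4: eliminating its round and table leaves {mi, fa, sol, la}.
Round 6, table 5: eliminating its round and table leaves {mi}.
Enumerating the assignments across these blanks that avoid any round or table repeat gives 14 completions.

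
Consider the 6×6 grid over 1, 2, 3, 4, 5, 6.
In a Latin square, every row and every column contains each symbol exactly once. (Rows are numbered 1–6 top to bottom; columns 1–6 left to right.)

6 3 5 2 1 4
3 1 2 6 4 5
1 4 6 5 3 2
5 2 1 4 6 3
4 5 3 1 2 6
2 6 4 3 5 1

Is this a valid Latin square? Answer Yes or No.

Yes

Each row is a permutation of the 6 symbols, and so is each column.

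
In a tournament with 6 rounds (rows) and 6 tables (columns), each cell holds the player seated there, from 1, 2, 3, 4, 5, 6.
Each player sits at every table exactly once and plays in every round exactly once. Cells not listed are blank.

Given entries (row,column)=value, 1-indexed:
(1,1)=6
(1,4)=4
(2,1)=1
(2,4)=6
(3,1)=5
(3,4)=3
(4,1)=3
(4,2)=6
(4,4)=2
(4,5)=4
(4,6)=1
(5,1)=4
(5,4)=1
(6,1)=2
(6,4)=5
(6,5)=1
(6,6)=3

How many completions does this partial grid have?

16

Round 1, table 2: eliminating its round and table leaves {1, 2, 3, 5}.
Round 1, table 3: eliminating its round and table leaves {1, 2, 3, 5}.
Round 1, table 5: eliminating its round and table leaves {2, 3, 5}.
Round 1, table 6: eliminating its round and table leaves {2, 5}.
Round 2, table 2: eliminating its round and table leaves {2, 3, 4, 5}.
Round 2, table 3: eliminating its round and table leaves {2, 3, 4, 5}.
Round 2, table 5: eliminating its round and table leaves {2, 3, 5}.
Round 2, table 6: eliminating its round and table leaves {2, 4, 5}.
Round 3, table 2: eliminating its round and table leaves {1, 2, 4}.
Round 3, table 3: eliminating its round and table leaves {1, 2, 4, 6}.
Round 3, table 5: eliminating its round and table leaves {2, 6}.
Round 3, table 6: eliminating its round and table leaves {2, 4, 6}.
Round 4, table 3: eliminating its round and table leaves {5}.
Round 5, table 2: eliminating its round and table leaves {2, 3, 5}.
Round 5, table 3: eliminating its round and table leaves {2, 3, 5, 6}.
Round 5, table 5: eliminating its round and table leaves {2, 3, 5, 6}.
Round 5, table 6: eliminating its round and table leaves {2, 5, 6}.
Round 6, table 2: eliminating its round and table leaves {4}.
Round 6, table 3: eliminating its round and table leaves {4, 6}.
Enumerating the assignments across these blanks that avoid any round or table repeat gives 16 completions.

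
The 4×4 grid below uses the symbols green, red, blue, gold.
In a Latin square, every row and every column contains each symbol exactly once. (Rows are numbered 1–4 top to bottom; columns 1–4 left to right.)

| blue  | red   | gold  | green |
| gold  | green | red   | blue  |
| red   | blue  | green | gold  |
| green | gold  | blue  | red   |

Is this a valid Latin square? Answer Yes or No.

Each row is a permutation of the 4 symbols, and so is each column.

Yes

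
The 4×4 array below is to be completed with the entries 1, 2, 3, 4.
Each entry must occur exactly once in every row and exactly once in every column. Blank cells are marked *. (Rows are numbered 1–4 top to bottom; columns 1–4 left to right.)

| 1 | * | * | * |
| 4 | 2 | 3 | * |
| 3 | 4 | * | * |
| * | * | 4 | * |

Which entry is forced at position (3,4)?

Row 1, column 2: row 1 has {1} and column 2 has {2, 4}, leaving only 3.
Row 1, column 3: row 1 has {1, 3} and column 3 has {3, 4}, leaving only 2.
Row 1, column 4: row 1 has {1, 2, 3} and column 4 has {}, leaving only 4.
Row 2, column 4: row 2 has {2, 3, 4} and column 4 has {4}, leaving only 1.
Row 3 already has {3, 4} and column 4 already has {1, 4}, so row 3, column 4 must be 2.

2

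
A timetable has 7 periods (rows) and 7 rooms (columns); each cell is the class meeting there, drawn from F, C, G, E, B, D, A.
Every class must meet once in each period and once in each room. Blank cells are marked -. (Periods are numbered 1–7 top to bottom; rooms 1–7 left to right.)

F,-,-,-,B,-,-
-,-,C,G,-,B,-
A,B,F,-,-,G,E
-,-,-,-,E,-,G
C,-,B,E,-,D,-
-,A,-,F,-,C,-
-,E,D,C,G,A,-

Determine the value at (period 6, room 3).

Period 1, room 6: period 1 has {F, B} and room 6 has {C, G, B, D, A}, leaving only E.
Period 3, room 4: period 3 has {F, G, E, B, A} and room 4 has {F, C, G, E}, leaving only D.
Period 1, room 4: period 1 has {F, E, B} and room 4 has {F, C, G, E, D}, leaving only A.
Period 1, room 3: period 1 has {F, E, B, A} and room 3 has {F, C, B, D}, leaving only G.
Period 6 already has {F, C, A} and room 3 already has {F, C, G, B, D}, so period 6, room 3 must be E.

E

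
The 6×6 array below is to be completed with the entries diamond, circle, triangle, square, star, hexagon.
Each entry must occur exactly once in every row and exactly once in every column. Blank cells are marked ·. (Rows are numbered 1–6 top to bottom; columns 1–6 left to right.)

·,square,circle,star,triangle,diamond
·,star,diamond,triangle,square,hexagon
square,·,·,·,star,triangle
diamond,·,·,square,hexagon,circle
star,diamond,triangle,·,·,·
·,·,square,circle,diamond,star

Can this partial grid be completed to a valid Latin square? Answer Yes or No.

No row or column among the givens repeats a symbol, and propagating forced cells runs into no contradiction.
One valid completion exists (for instance, hexagon square circle star triangle diamond / circle star diamond triangle square hexagon / square circle hexagon diamond star triangle / diamond triangle star square hexagon circle / star diamond triangle hexagon circle square / triangle hexagon square circle diamond star).

Yes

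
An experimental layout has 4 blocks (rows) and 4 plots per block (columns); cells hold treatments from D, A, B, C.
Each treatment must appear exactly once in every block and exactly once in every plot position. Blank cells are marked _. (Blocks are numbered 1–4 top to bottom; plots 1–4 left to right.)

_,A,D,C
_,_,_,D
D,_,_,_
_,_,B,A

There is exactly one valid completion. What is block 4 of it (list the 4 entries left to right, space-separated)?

Block 4, plot 1: block 4 has {A, B} and plot 1 has {D}, leaving only C.
Block 4, plot 2: block 4 has {A, B, C} and plot 2 has {A}, leaving only D.
So block 4 reads: C D B A.

C D B A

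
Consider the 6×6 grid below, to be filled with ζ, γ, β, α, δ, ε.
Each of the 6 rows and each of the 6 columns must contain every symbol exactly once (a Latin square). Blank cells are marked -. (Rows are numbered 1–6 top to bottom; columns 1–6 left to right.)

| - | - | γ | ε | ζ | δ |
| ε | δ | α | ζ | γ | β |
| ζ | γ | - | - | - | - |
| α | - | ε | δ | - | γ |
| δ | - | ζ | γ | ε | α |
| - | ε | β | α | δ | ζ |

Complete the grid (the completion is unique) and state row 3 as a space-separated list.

ζ γ δ β α ε

Row 3, column 3: row 3 has {ζ, γ} and column 3 has {ζ, γ, β, α, ε}, leaving only δ.
Row 3, column 4: row 3 has {ζ, γ, δ} and column 4 has {ζ, γ, α, δ, ε}, leaving only β.
Row 3, column 5: row 3 has {ζ, γ, β, δ} and column 5 has {ζ, γ, δ, ε}, leaving only α.
Row 3, column 6: row 3 has {ζ, γ, β, α, δ} and column 6 has {ζ, γ, β, α, δ}, leaving only ε.
So row 3 reads: ζ γ δ β α ε.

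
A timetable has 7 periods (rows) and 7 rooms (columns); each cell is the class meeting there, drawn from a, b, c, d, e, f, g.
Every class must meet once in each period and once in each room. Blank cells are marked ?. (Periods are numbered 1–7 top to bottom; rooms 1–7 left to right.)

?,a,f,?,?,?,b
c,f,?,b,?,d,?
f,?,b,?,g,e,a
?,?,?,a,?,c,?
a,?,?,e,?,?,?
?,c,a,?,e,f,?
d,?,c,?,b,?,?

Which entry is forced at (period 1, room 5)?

c

Period 1, room 6: period 1 has {a, b, f} and room 6 has {c, d, e, f}, leaving only g.
Period 1, room 1: period 1 has {a, b, f, g} and room 1 has {a, c, d, f}, leaving only e.
Period 2, room 5: period 2 has {b, c, d, f} and room 5 has {b, e, g}, leaving only a.
Period 3, room 2: period 3 has {a, b, e, f, g} and room 2 has {a, c, f}, leaving only d.
Period 3, room 4: period 3 has {a, b, d, e, f, g} and room 4 has {a, b, e}, leaving only c.
Period 1, room 4: period 1 has {a, b, e, f, g} and room 4 has {a, b, c, e}, leaving only d.
Period 1 already has {a, b, d, e, f, g} and room 5 already has {a, b, e, g}, so period 1, room 5 must be c.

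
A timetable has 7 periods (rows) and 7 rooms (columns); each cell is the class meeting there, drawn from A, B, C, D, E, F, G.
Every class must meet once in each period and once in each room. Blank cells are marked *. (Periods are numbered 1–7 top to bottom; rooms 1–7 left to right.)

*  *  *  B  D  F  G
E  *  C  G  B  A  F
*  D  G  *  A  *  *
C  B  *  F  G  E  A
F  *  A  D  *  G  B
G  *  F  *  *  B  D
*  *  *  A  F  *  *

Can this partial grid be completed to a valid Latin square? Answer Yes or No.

Period 2, room 2: period 2 together with room 2 already contain {A, B, C, D, E, F, G} — every symbol — so nothing can go there. The grid has no valid completion.

No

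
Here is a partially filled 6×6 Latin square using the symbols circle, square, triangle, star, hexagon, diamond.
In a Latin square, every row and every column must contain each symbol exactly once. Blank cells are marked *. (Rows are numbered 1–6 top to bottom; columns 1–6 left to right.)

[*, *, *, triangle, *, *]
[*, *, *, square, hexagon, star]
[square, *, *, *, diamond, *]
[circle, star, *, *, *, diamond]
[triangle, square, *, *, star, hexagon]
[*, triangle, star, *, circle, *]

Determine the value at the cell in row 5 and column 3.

Row 1, column 5: row 1 has {triangle} and column 5 has {circle, star, hexagon, diamond}, leaving only square.
Row 1, column 6: row 1 has {square, triangle} and column 6 has {star, hexagon, diamond}, leaving only circle.
Row 2, column 1: row 2 has {square, star, hexagon} and column 1 has {circle, square, triangle}, leaving only diamond.
Row 2, column 2: row 2 has {square, star, hexagon, diamond} and column 2 has {square, triangle, star}, leaving only circle.
Row 2, column 3: row 2 has {circle, square, star, hexagon, diamond} and column 3 has {star}, leaving only triangle.
Row 3, column 2: row 3 has {square, diamond} and column 2 has {circle, square, triangle, star}, leaving only hexagon.
Row 1, column 2: row 1 has {circle, square, triangle} and column 2 has {circle, square, triangle, star, hexagon}, leaving only diamond.
Row 1, column 3: row 1 has {circle, square, triangle, diamond} and column 3 has {triangle, star}, leaving only hexagon.
Row 1, column 1: row 1 has {circle, square, triangle, hexagon, diamond} and column 1 has {circle, square, triangle, diamond}, leaving only star.
Row 3, column 3: row 3 has {square, hexagon, diamond} and column 3 has {triangle, star, hexagon}, leaving only circle.
Row 5 already has {square, triangle, star, hexagon} and column 3 already has {circle, triangle, star, hexagon}, so row 5, column 3 must be diamond.

diamond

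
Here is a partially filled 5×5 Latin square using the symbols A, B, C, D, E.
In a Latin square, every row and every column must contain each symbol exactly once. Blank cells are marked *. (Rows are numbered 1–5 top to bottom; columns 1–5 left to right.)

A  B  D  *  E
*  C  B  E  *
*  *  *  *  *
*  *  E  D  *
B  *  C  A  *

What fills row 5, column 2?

E

Row 1, column 4: row 1 has {A, B, D, E} and column 4 has {A, D, E}, leaving only C.
Row 2, column 1: row 2 has {B, C, E} and column 1 has {A, B}, leaving only D.
Row 2, column 5: row 2 has {B, C, D, E} and column 5 has {E}, leaving only A.
Row 3, column 3: row 3 has {} and column 3 has {B, C, D, E}, leaving only A.
Row 3, column 4: row 3 has {A} and column 4 has {A, C, D, E}, leaving only B.
Row 4, column 1: row 4 has {D, E} and column 1 has {A, B, D}, leaving only C.
Row 3, column 1: row 3 has {A, B} and column 1 has {A, B, C, D}, leaving only E.
Row 3, column 2: row 3 has {A, B, E} and column 2 has {B, C}, leaving only D.
Row 5 already has {A, B, C} and column 2 already has {B, C, D}, so row 5, column 2 must be E.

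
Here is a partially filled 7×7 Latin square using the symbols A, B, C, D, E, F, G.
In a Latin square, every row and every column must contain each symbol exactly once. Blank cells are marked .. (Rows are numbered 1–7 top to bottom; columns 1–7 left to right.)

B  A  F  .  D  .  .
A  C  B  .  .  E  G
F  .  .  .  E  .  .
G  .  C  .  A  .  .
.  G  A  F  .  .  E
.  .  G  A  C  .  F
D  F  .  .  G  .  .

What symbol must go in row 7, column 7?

B

Row 1, column 7: row 1 has {A, B, D, F} and column 7 has {E, F, G}, leaving only C.
Row 1, column 6: row 1 has {A, B, C, D, F} and column 6 has {E}, leaving only G.
Row 1, column 4: row 1 has {A, B, C, D, F, G} and column 4 has {A, F}, leaving only E.
Row 2, column 4: row 2 has {A, B, C, E, G} and column 4 has {A, E, F}, leaving only D.
Row 2, column 5: row 2 has {A, B, C, D, E, G} and column 5 has {A, C, D, E, G}, leaving only F.
Row 3, column 3: row 3 has {E, F} and column 3 has {A, B, C, F, G}, leaving only D.
Row 3, column 2: row 3 has {D, E, F} and column 2 has {A, C, F, G}, leaving only B.
Row 3, column 7: row 3 has {B, D, E, F} and column 7 has {C, E, F, G}, leaving only A.
Row 7 already has {D, F, G} and column 7 already has {A, C, E, F, G}, so row 7, column 7 must be B.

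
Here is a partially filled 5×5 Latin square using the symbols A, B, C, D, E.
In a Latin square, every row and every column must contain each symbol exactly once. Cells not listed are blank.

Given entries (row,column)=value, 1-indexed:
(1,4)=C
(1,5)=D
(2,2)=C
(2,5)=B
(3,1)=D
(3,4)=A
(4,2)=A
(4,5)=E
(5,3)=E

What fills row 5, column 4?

B

Row 3, column 5: row 3 has {A, D} and column 5 has {B, D, E}, leaving only C.
Row 3, column 3: row 3 has {A, C, D} and column 3 has {E}, leaving only B.
Row 1, column 3: row 1 has {C, D} and column 3 has {B, E}, leaving only A.
Row 2, column 3: row 2 has {B, C} and column 3 has {A, B, E}, leaving only D.
Row 2, column 4: row 2 has {B, C, D} and column 4 has {A, C}, leaving only E.
Row 2, column 1: row 2 has {B, C, D, E} and column 1 has {D}, leaving only A.
Row 3, column 2: row 3 has {A, B, C, D} and column 2 has {A, C}, leaving only E.
Row 1, column 2: row 1 has {A, C, D} and column 2 has {A, C, E}, leaving only B.
Row 1, column 1: row 1 has {A, B, C, D} and column 1 has {A, D}, leaving only E.
Row 4, column 3: row 4 has {A, E} and column 3 has {A, B, D, E}, leaving only C.
Row 4, column 1: row 4 has {A, C, E} and column 1 has {A, D, E}, leaving only B.
Row 4, column 4: row 4 has {A, B, C, E} and column 4 has {A, C, E}, leaving only D.
Row 5 already has {E} and column 4 already has {A, C, D, E}, so row 5, column 4 must be B.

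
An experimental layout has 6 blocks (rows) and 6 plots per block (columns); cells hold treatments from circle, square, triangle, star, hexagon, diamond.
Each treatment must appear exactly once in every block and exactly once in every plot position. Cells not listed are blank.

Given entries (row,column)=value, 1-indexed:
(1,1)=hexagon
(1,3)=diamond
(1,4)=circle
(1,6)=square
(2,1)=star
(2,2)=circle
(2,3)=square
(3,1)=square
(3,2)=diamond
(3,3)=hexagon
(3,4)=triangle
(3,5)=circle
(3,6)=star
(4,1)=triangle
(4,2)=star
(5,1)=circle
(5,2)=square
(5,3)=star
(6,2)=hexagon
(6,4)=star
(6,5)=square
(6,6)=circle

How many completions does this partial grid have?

4

Block 1, plot 2: eliminating its block and plot leaves {triangle}.
Block 1, plot 5: eliminating its block and plot leaves {triangle, star}.
Block 2, plot 4: eliminating its block and plot leaves {hexagon, diamond}.
Block 2, plot 5: eliminating its block and plot leaves {triangle, hexagon, diamond}.
Block 2, plot 6: eliminating its block and plot leaves {triangle, hexagon, diamond}.
Block 4, plot 3: eliminating its block and plot leaves {circle}.
Block 4, plot 4: eliminating its block and plot leaves {square, hexagon, diamond}.
Block 4, plot 5: eliminating its block and plot leaves {hexagon, diamond}.
Block 4, plot 6: eliminating its block and plot leaves {hexagon, diamond}.
Block 5, plot 4: eliminating its block and plot leaves {hexagon, diamond}.
Block 5, plot 5: eliminating its block and plot leaves {triangle, hexagon, diamond}.
Block 5, plot 6: eliminating its block and plot leaves {triangle, hexagon, diamond}.
Block 6, plot 1: eliminating its block and plot leaves {diamond}.
Block 6, plot 3: eliminating its block and plot leaves {triangle}.
Enumerating the assignments across these blanks that avoid any block or plot repeat gives 4 completions.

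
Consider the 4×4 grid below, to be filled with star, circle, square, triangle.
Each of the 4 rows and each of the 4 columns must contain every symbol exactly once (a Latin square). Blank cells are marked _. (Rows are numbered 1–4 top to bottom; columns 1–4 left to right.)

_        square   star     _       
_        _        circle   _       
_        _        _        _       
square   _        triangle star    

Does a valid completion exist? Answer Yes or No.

No row or column among the givens repeats a symbol, and propagating forced cells runs into no contradiction.
One valid completion exists (for instance, triangle square star circle / star triangle circle square / circle star square triangle / square circle triangle star).

Yes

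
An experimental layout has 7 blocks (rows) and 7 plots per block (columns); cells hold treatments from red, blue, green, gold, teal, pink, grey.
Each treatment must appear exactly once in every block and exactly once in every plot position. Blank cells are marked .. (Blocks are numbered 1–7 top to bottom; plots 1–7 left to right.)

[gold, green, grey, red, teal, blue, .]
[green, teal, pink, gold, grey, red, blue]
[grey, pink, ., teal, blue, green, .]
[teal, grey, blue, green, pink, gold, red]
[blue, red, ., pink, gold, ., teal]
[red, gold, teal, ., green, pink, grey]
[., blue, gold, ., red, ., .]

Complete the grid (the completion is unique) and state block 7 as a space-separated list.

pink blue gold grey red teal green

Block 7, plot 1: block 7 has {red, blue, gold} and plot 1 has {red, blue, green, gold, teal, grey}, leaving only pink.
Block 7, plot 4: block 7 has {red, blue, gold, pink} and plot 4 has {red, green, gold, teal, pink}, leaving only grey.
Block 7, plot 6: block 7 has {red, blue, gold, pink, grey} and plot 6 has {red, blue, green, gold, pink}, leaving only teal.
Block 7, plot 7: block 7 has {red, blue, gold, teal, pink, grey} and plot 7 has {red, blue, teal, grey}, leaving only green.
So block 7 reads: pink blue gold grey red teal green.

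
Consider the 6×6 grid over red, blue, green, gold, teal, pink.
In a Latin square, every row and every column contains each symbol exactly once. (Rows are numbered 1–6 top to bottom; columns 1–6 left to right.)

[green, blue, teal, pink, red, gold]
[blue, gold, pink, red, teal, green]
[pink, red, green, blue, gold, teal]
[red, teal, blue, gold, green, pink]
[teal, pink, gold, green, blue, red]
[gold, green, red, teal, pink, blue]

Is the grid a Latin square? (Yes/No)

Each row is a permutation of the 6 symbols, and so is each column.

Yes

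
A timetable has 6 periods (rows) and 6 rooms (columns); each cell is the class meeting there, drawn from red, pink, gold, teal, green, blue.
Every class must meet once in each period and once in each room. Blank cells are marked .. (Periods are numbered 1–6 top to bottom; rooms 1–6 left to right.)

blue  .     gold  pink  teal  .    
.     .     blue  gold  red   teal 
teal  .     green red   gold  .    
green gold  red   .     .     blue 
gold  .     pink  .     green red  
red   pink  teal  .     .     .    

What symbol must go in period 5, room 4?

blue

Period 1, room 6: period 1 has {pink, gold, teal, blue} and room 6 has {red, teal, blue}, leaving only green.
Period 1, room 2: period 1 has {pink, gold, teal, green, blue} and room 2 has {pink, gold}, leaving only red.
Period 2, room 1: period 2 has {red, gold, teal, blue} and room 1 has {red, gold, teal, green, blue}, leaving only pink.
Period 2, room 2: period 2 has {red, pink, gold, teal, blue} and room 2 has {red, pink, gold}, leaving only green.
Period 3, room 2: period 3 has {red, gold, teal, green} and room 2 has {red, pink, gold, green}, leaving only blue.
Period 3, room 6: period 3 has {red, gold, teal, green, blue} and room 6 has {red, teal, green, blue}, leaving only pink.
Period 4, room 4: period 4 has {red, gold, green, blue} and room 4 has {red, pink, gold}, leaving only teal.
Period 5 already has {red, pink, gold, green} and room 4 already has {red, pink, gold, teal}, so period 5, room 4 must be blue.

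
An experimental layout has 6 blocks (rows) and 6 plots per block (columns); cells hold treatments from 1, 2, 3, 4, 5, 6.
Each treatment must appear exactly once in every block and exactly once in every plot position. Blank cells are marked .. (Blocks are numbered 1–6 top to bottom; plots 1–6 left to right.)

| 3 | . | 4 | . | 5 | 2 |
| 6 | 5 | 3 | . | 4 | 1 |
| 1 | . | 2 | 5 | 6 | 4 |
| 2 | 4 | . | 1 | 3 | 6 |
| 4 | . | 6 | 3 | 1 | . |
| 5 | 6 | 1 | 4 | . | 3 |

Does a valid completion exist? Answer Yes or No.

Yes

No block or plot among the givens repeats a symbol, and propagating forced cells runs into no contradiction.
One valid completion exists (for instance, 3 1 4 6 5 2 / 6 5 3 2 4 1 / 1 3 2 5 6 4 / 2 4 5 1 3 6 / 4 2 6 3 1 5 / 5 6 1 4 2 3).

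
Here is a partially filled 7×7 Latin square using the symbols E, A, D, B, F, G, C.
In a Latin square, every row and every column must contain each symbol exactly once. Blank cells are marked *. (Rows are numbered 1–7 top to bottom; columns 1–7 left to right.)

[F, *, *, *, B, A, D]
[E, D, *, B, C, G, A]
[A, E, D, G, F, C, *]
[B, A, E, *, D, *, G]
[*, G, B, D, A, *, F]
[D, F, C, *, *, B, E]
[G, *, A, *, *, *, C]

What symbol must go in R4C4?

Row 1, column 2: row 1 has {A, D, B, F} and column 2 has {E, A, D, F, G}, leaving only C.
Row 1, column 3: row 1 has {A, D, B, F, C} and column 3 has {E, A, D, B, C}, leaving only G.
Row 1, column 4: row 1 has {A, D, B, F, G, C} and column 4 has {D, B, G}, leaving only E.
Row 2, column 3: row 2 has {E, A, D, B, G, C} and column 3 has {E, A, D, B, G, C}, leaving only F.
Row 3, column 7: row 3 has {E, A, D, F, G, C} and column 7 has {E, A, D, F, G, C}, leaving only B.
Row 4, column 6: row 4 has {E, A, D, B, G} and column 6 has {A, B, G, C}, leaving only F.
Row 4 already has {E, A, D, B, F, G} and column 4 already has {E, D, B, G}, so row 4, column 4 must be C.

C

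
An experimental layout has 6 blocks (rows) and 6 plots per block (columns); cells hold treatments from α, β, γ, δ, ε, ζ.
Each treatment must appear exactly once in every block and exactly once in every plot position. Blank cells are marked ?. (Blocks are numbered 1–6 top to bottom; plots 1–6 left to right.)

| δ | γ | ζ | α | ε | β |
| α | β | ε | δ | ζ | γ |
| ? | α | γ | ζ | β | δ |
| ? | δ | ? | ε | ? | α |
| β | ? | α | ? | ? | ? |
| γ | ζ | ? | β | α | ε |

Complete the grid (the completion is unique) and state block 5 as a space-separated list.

Block 5, plot 2: block 5 has {α, β} and plot 2 has {α, β, γ, δ, ζ}, leaving only ε.
Block 5, plot 4: block 5 has {α, β, ε} and plot 4 has {α, β, δ, ε, ζ}, leaving only γ.
Block 5, plot 5: block 5 has {α, β, γ, ε} and plot 5 has {α, β, ε, ζ}, leaving only δ.
Block 5, plot 6: block 5 has {α, β, γ, δ, ε} and plot 6 has {α, β, γ, δ, ε}, leaving only ζ.
So block 5 reads: β ε α γ δ ζ.

β ε α γ δ ζ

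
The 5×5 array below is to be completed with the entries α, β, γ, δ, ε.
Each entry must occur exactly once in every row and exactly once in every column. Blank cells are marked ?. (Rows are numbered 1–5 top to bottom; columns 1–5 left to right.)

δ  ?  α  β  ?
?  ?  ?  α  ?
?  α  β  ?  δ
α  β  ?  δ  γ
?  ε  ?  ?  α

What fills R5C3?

δ

Row 1, column 2: row 1 has {α, β, δ} and column 2 has {α, β, ε}, leaving only γ.
Row 1, column 5: row 1 has {α, β, γ, δ} and column 5 has {α, γ, δ}, leaving only ε.
Row 2, column 2: row 2 has {α} and column 2 has {α, β, γ, ε}, leaving only δ.
Row 2, column 5: row 2 has {α, δ} and column 5 has {α, γ, δ, ε}, leaving only β.
Row 4, column 3: row 4 has {α, β, γ, δ} and column 3 has {α, β}, leaving only ε.
Row 2, column 3: row 2 has {α, β, δ} and column 3 has {α, β, ε}, leaving only γ.
Row 5 already has {α, ε} and column 3 already has {α, β, γ, ε}, so row 5, column 3 must be δ.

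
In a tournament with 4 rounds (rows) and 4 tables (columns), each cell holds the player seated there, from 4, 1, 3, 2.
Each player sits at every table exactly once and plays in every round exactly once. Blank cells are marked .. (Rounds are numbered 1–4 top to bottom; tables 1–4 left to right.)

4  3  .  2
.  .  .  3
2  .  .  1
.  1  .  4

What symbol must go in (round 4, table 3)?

Round 1, table 3: round 1 has {4, 3, 2} and table 3 has {}, leaving only 1.
Round 2, table 1: round 2 has {3} and table 1 has {4, 2}, leaving only 1.
Round 3, table 2: round 3 has {1, 2} and table 2 has {1, 3}, leaving only 4.
Round 2, table 2: round 2 has {1, 3} and table 2 has {4, 1, 3}, leaving only 2.
Round 2, table 3: round 2 has {1, 3, 2} and table 3 has {1}, leaving only 4.
Round 3, table 3: round 3 has {4, 1, 2} and table 3 has {4, 1}, leaving only 3.
Round 4 already has {4, 1} and table 3 already has {4, 1, 3}, so round 4, table 3 must be 2.

2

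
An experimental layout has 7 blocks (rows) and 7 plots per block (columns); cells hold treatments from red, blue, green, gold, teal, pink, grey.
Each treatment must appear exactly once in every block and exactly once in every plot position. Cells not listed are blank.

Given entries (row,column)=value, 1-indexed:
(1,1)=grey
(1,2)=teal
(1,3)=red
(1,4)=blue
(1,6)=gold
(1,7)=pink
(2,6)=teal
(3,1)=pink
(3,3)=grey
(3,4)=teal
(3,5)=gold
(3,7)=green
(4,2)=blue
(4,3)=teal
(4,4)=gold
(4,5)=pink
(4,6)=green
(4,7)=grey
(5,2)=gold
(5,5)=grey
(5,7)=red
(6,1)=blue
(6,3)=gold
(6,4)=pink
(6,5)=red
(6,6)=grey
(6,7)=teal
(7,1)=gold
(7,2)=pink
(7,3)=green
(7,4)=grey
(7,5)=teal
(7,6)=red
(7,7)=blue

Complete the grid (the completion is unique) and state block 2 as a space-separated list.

Block 2, plot 7: block 2 has {teal} and plot 7 has {red, blue, green, teal, pink, grey}, leaving only gold.
Block 1, plot 5: block 1 has {red, blue, gold, teal, pink, grey} and plot 5 has {red, gold, teal, pink, grey}, leaving only green.
Block 2, plot 5: block 2 has {gold, teal} and plot 5 has {red, green, gold, teal, pink, grey}, leaving only blue.
Block 2, plot 3: block 2 has {blue, gold, teal} and plot 3 has {red, green, gold, teal, grey}, leaving only pink.
Block 3, plot 2: block 3 has {green, gold, teal, pink, grey} and plot 2 has {blue, gold, teal, pink}, leaving only red.
Block 3, plot 6: block 3 has {red, green, gold, teal, pink, grey} and plot 6 has {red, green, gold, teal, grey}, leaving only blue.
Block 4, plot 1: block 4 has {blue, green, gold, teal, pink, grey} and plot 1 has {blue, gold, pink, grey}, leaving only red.
Block 2, plot 1: block 2 has {blue, gold, teal, pink} and plot 1 has {red, blue, gold, pink, grey}, leaving only green.
Block 2, plot 2: block 2 has {blue, green, gold, teal, pink} and plot 2 has {red, blue, gold, teal, pink}, leaving only grey.
Block 2, plot 4: block 2 has {blue, green, gold, teal, pink, grey} and plot 4 has {blue, gold, teal, pink, grey}, leaving only red.
So block 2 reads: green grey pink red blue teal gold.

green grey pink red blue teal gold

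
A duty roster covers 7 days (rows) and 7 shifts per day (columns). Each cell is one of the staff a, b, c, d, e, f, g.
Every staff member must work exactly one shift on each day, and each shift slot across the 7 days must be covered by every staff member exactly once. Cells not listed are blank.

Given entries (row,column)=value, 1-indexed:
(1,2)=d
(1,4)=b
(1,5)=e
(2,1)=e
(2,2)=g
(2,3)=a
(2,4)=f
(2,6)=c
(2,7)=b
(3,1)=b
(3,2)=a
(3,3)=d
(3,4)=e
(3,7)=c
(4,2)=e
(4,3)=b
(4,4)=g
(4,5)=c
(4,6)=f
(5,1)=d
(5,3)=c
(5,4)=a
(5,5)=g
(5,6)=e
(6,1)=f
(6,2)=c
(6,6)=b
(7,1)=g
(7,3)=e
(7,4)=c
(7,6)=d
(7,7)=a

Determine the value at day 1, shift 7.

g

Day 2, shift 5: day 2 has {a, b, c, e, f, g} and shift 5 has {c, e, g}, leaving only d.
Day 3, shift 5: day 3 has {a, b, c, d, e} and shift 5 has {c, d, e, g}, leaving only f.
Day 3, shift 6: day 3 has {a, b, c, d, e, f} and shift 6 has {b, c, d, e, f}, leaving only g.
Day 1, shift 6: day 1 has {b, d, e} and shift 6 has {b, c, d, e, f, g}, leaving only a.
Day 1, shift 1: day 1 has {a, b, d, e} and shift 1 has {b, d, e, f, g}, leaving only c.
Day 4, shift 1: day 4 has {b, c, e, f, g} and shift 1 has {b, c, d, e, f, g}, leaving only a.
Day 4, shift 7: day 4 has {a, b, c, e, f, g} and shift 7 has {a, b, c}, leaving only d.
Day 5, shift 7: day 5 has {a, c, d, e, g} and shift 7 has {a, b, c, d}, leaving only f.
Day 1 already has {a, b, c, d, e} and shift 7 already has {a, b, c, d, f}, so day 1, shift 7 must be g.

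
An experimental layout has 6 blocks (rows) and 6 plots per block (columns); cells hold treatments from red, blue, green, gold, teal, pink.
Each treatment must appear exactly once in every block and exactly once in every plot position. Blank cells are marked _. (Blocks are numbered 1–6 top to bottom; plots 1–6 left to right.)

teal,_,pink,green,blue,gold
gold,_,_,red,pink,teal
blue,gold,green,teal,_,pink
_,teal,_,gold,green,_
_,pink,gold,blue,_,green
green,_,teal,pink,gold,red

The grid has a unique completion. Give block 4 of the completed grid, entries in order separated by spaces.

pink teal red gold green blue

Block 4, plot 6: block 4 has {green, gold, teal} and plot 6 has {red, green, gold, teal, pink}, leaving only blue.
Block 4, plot 3: block 4 has {blue, green, gold, teal} and plot 3 has {green, gold, teal, pink}, leaving only red.
Block 4, plot 1: block 4 has {red, blue, green, gold, teal} and plot 1 has {blue, green, gold, teal}, leaving only pink.
So block 4 reads: pink teal red gold green blue.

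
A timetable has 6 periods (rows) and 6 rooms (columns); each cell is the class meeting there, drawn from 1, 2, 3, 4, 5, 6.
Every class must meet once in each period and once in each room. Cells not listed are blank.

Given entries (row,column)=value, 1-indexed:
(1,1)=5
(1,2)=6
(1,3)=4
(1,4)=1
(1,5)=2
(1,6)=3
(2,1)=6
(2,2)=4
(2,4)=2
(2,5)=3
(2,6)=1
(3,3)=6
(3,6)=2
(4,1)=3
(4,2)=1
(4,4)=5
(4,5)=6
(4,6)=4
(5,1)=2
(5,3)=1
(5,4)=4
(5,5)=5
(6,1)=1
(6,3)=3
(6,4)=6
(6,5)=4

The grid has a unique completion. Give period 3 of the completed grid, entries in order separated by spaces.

4 5 6 3 1 2

Period 3, room 1: period 3 has {2, 6} and room 1 has {1, 2, 3, 5, 6}, leaving only 4.
Period 3, room 4: period 3 has {2, 4, 6} and room 4 has {1, 2, 4, 5, 6}, leaving only 3.
Period 3, room 2: period 3 has {2, 3, 4, 6} and room 2 has {1, 4, 6}, leaving only 5.
Period 3, room 5: period 3 has {2, 3, 4, 5, 6} and room 5 has {2, 3, 4, 5, 6}, leaving only 1.
So period 3 reads: 4 5 6 3 1 2.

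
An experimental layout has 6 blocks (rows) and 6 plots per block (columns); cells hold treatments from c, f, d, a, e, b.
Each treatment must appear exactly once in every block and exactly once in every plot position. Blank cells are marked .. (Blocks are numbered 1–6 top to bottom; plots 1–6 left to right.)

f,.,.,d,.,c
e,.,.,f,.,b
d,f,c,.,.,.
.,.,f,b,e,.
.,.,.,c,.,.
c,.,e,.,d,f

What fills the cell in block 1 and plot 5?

a

Block 4, plot 1: block 4 has {f, e, b} and plot 1 has {c, f, d, e}, leaving only a.
Block 4, plot 6: block 4 has {f, a, e, b} and plot 6 has {c, f, b}, leaving only d.
Block 4, plot 2: block 4 has {f, d, a, e, b} and plot 2 has {f}, leaving only c.
Block 5, plot 1: block 5 has {c} and plot 1 has {c, f, d, a, e}, leaving only b.
Block 6, plot 4: block 6 has {c, f, d, e} and plot 4 has {c, f, d, b}, leaving only a.
Block 3, plot 4: block 3 has {c, f, d} and plot 4 has {c, f, d, a, b}, leaving only e.
Block 3, plot 6: block 3 has {c, f, d, e} and plot 6 has {c, f, d, b}, leaving only a.
Block 3, plot 5: block 3 has {c, f, d, a, e} and plot 5 has {d, e}, leaving only b.
Block 1 already has {c, f, d} and plot 5 already has {d, e, b}, so block 1, plot 5 must be a.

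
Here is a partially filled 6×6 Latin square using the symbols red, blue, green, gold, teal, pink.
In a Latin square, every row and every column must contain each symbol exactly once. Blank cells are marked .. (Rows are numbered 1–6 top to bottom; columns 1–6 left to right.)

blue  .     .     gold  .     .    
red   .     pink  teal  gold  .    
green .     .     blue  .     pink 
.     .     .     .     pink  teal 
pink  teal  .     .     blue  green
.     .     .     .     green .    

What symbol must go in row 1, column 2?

Row 1, column 6: row 1 has {blue, gold} and column 6 has {green, teal, pink}, leaving only red.
Row 1, column 5: row 1 has {red, blue, gold} and column 5 has {blue, green, gold, pink}, leaving only teal.
Row 1, column 3: row 1 has {red, blue, gold, teal} and column 3 has {pink}, leaving only green.
Row 1 already has {red, blue, green, gold, teal} and column 2 already has {teal}, so row 1, column 2 must be pink.

pink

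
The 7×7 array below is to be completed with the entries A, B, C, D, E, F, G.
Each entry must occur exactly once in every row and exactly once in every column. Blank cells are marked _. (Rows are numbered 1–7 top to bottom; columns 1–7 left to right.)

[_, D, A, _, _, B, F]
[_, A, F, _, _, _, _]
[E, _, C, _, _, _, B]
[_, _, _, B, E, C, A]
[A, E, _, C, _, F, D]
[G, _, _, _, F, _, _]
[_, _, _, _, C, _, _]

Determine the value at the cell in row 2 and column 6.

Row 1, column 1: row 1 has {A, B, D, F} and column 1 has {A, E, G}, leaving only C.
Row 1, column 5: row 1 has {A, B, C, D, F} and column 5 has {C, E, F}, leaving only G.
Row 1, column 4: row 1 has {A, B, C, D, F, G} and column 4 has {B, C}, leaving only E.
Row 5, column 5: row 5 has {A, C, D, E, F} and column 5 has {C, E, F, G}, leaving only B.
Row 2, column 5: row 2 has {A, F} and column 5 has {B, C, E, F, G}, leaving only D.
Row 2, column 1: row 2 has {A, D, F} and column 1 has {A, C, E, G}, leaving only B.
Row 2, column 4: row 2 has {A, B, D, F} and column 4 has {B, C, E}, leaving only G.
Row 2 already has {A, B, D, F, G} and column 6 already has {B, C, F}, so row 2, column 6 must be E.

E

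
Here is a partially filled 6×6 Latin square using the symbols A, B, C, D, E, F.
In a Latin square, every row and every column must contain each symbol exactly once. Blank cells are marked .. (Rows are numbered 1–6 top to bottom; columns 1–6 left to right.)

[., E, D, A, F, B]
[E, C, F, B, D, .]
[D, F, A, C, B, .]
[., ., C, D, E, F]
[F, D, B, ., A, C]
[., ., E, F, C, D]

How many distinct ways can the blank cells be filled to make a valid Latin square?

Row 1, column 1: eliminating its row and column leaves {C}.
Row 2, column 6: eliminating its row and column leaves {A}.
Row 3, column 6: eliminating its row and column leaves {E}.
Row 4, column 1: eliminating its row and column leaves {A, B}.
Row 4, column 2: eliminating its row and column leaves {A, B}.
Row 5, column 4: eliminating its row and column leaves {E}.
Row 6, column 1: eliminating its row and column leaves {A, B}.
Row 6, column 2: eliminating its row and column leaves {A, B}.
Enumerating the assignments across these blanks that avoid any row or column repeat gives 2 completions.

2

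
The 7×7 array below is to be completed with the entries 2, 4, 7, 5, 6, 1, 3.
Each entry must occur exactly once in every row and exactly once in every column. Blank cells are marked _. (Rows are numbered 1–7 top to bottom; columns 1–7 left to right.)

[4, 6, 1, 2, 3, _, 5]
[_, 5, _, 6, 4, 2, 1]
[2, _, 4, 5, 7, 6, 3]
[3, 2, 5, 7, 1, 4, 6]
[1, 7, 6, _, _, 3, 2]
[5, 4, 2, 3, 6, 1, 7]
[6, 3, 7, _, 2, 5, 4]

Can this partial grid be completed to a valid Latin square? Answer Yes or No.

No row or column among the givens repeats a symbol, and propagating forced cells runs into no contradiction.
One valid completion exists (for instance, 4 6 1 2 3 7 5 / 7 5 3 6 4 2 1 / 2 1 4 5 7 6 3 / 3 2 5 7 1 4 6 / 1 7 6 4 5 3 2 / 5 4 2 3 6 1 7 / 6 3 7 1 2 5 4).

Yes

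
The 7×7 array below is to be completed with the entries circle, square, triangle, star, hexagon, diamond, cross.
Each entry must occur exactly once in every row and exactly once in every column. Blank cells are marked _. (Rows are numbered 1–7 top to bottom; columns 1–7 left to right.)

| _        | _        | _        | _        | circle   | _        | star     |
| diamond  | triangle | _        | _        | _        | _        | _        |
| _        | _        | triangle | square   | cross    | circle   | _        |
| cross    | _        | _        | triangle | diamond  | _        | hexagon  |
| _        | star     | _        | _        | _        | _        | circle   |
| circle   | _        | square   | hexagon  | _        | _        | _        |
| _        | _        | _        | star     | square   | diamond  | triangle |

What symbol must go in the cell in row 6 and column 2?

Row 3, column 7: row 3 has {circle, square, triangle, cross} and column 7 has {circle, triangle, star, hexagon}, leaving only diamond.
Row 3, column 2: row 3 has {circle, square, triangle, diamond, cross} and column 2 has {triangle, star}, leaving only hexagon.
Row 3, column 1: row 3 has {circle, square, triangle, hexagon, diamond, cross} and column 1 has {circle, diamond, cross}, leaving only star.
Row 6, column 7: row 6 has {circle, square, hexagon} and column 7 has {circle, triangle, star, hexagon, diamond}, leaving only cross.
Row 6 already has {circle, square, hexagon, cross} and column 2 already has {triangle, star, hexagon}, so row 6, column 2 must be diamond.

diamond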